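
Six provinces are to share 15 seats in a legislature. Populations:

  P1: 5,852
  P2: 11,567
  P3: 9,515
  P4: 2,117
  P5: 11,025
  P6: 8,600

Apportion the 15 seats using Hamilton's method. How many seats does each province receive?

Total 48676; standard divisor 48676/15 ≈ 3245.067.
Standard quotas: P1 1.8034, P2 3.5645, P3 2.9321, P4 0.6524, P5 3.3975, P6 2.6502.
Lower quotas: P1 1, P2 3, P3 2, P4 0, P5 3, P6 2 (sum 11, leaving 4 seats).
Remainders in descending order: P3 0.9321, P1 0.8034, P4 0.6524, P6 0.6502, P2 0.5645, P5 0.3975.
The surplus seats go to P3, P1, P4, P6.

P1=2, P2=3, P3=3, P4=1, P5=3, P6=3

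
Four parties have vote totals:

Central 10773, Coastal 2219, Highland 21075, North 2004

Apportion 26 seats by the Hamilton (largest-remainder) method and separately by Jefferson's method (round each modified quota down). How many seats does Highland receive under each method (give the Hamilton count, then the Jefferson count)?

15 and 16

Hamilton: Central 8, Coastal 2, Highland 15, North 1.
Jefferson: Central 8, Coastal 1, Highland 16, North 1.
Highland gets 15 under Hamilton and 16 under Jefferson.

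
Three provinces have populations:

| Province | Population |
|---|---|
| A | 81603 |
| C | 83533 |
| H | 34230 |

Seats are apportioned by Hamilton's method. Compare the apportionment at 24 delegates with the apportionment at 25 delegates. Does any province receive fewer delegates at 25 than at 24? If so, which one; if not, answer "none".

At 24 seats: A 10, C 10, H 4.
At 25 seats: A 10, C 11, H 4.
No province's allocation decreased.

none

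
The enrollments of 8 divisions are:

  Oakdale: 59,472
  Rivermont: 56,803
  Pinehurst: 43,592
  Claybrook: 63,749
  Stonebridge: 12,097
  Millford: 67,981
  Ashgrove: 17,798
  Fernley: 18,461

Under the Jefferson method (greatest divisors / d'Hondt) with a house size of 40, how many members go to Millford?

8

Standard divisor 339953/40 ≈ 8498.825; standard quotas: Oakdale 6.998, Rivermont 6.684, Pinehurst 5.129, Claybrook 7.501, Stonebridge 1.423, Millford 7.999, Ashgrove 2.094, Fernley 2.172.
Rounding down gives 6, 6, 5, 7, 1, 7, 2, 2 = 36 seats, so the divisor must be adjusted.
With modified divisor 7800: modified quotas Oakdale 7.625, Rivermont 7.282, Pinehurst 5.589, Claybrook 8.173, Stonebridge 1.551, Millford 8.716, Ashgrove 2.282, Fernley 2.367.
Rounding down: Oakdale 7, Rivermont 7, Pinehurst 5, Claybrook 8, Stonebridge 1, Millford 8, Ashgrove 2, Fernley 2 (total 40).
Millford receives 8.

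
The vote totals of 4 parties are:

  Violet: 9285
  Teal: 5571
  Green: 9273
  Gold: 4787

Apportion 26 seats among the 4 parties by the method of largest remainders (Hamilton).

Violet 9, Teal 5, Green 8, Gold 4

Total 28916; standard divisor 28916/26 ≈ 1112.154.
Standard quotas: Violet 8.3487, Teal 5.0092, Green 8.3379, Gold 4.3043.
Lower quotas: Violet 8, Teal 5, Green 8, Gold 4 (sum 25, leaving 1 seat).
Remainders in descending order: Violet 0.3487, Green 0.3379, Gold 0.3043, Teal 0.0092.
The surplus seat goes to Violet.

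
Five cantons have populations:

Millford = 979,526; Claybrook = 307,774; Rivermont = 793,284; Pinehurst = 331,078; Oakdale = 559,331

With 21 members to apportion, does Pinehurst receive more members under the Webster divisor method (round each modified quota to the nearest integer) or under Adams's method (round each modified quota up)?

Webster: Millford 7, Claybrook 2, Rivermont 6, Pinehurst 2, Oakdale 4.
Adams: Millford 7, Claybrook 2, Rivermont 5, Pinehurst 3, Oakdale 4.
Pinehurst gets 2 under Webster and 3 under Adams.

Adams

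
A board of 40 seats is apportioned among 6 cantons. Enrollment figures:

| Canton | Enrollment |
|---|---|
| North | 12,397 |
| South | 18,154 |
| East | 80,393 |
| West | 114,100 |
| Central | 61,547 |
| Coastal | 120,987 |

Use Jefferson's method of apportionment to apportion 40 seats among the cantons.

North 1; South 1; East 8; West 12; Central 6; Coastal 12

Standard divisor 407578/40 ≈ 10189.45; standard quotas: North 1.217, South 1.782, East 7.890, West 11.198, Central 6.040, Coastal 11.874.
Rounding down gives 1, 1, 7, 11, 6, 11 = 37 seats, so the divisor must be adjusted.
With modified divisor 9400: modified quotas North 1.319, South 1.931, East 8.552, West 12.138, Central 6.548, Coastal 12.871.
Rounding down: North 1, South 1, East 8, West 12, Central 6, Coastal 12 (total 40).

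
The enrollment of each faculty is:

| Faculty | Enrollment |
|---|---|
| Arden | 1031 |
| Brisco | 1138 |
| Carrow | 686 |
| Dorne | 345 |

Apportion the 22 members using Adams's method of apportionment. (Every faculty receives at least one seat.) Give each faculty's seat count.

Arden 7, Brisco 7, Carrow 5, Dorne 3

Standard divisor 3200/22 ≈ 145.455; standard quotas: Arden 7.088, Brisco 7.824, Carrow 4.716, Dorne 2.372.
Rounding up gives 8, 8, 5, 3 = 24 seats, so the divisor must be adjusted.
With modified divisor 170: modified quotas Arden 6.065, Brisco 6.694, Carrow 4.035, Dorne 2.029.
Rounding up: Arden 7, Brisco 7, Carrow 5, Dorne 3 (total 22).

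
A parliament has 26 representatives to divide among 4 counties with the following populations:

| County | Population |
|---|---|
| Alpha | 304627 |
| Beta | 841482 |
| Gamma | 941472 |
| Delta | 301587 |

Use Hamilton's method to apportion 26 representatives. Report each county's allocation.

The standard divisor is 2389168/26 ≈ 91891.077.
Standard quotas: Alpha 3.3151, Beta 9.1574, Gamma 10.2455, Delta 3.2820.
Lower quotas: Alpha 3, Beta 9, Gamma 10, Delta 3 (sum 25, leaving 1 seat).
Remainders in descending order: Alpha 0.3151, Delta 0.2820, Gamma 0.2455, Beta 0.1574.
The surplus seat goes to Alpha.

Alpha 4, Beta 9, Gamma 10, Delta 3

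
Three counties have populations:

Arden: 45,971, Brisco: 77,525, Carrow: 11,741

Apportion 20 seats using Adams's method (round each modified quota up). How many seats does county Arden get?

Standard divisor 135237/20 ≈ 6761.85; standard quotas: Arden 6.799, Brisco 11.465, Carrow 1.736.
Rounding up gives 7, 12, 2 = 21 seats, so the divisor must be adjusted.
With modified divisor 7400: modified quotas Arden 6.212, Brisco 10.476, Carrow 1.587.
Rounding up: Arden 7, Brisco 11, Carrow 2 (total 20).
Arden receives 7.

7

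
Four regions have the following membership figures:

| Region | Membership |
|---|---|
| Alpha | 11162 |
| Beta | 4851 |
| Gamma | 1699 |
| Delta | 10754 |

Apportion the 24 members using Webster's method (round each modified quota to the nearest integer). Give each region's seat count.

Standard divisor 28466/24 ≈ 1186.083; standard quotas: Alpha 9.411, Beta 4.090, Gamma 1.432, Delta 9.067.
Rounding to the nearest integer gives 9, 4, 1, 9 = 23 seats, so the divisor must be adjusted.
With modified divisor 1150: modified quotas Alpha 9.706, Beta 4.218, Gamma 1.477, Delta 9.351.
Rounding to the nearest integer: Alpha 10, Beta 4, Gamma 1, Delta 9 (total 24).

Alpha: 10, Beta: 4, Gamma: 1, Delta: 9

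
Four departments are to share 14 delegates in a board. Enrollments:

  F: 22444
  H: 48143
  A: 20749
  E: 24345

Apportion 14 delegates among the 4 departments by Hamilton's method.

Total 115681; standard divisor 115681/14 ≈ 8262.929.
Standard quotas: F 2.7162, H 5.8264, A 2.5111, E 2.9463.
Lower quotas: F 2, H 5, A 2, E 2 (sum 11, leaving 3 seats).
Remainders in descending order: E 0.9463, H 0.8264, F 0.7162, A 0.5111.
Largest remainders: E, H, F receive the extra seats.

F 3, H 6, A 2, E 3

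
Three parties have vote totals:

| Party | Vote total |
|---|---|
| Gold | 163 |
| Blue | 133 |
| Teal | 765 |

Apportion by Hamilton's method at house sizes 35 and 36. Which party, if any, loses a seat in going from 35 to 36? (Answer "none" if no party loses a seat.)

At 35 seats: Gold 5, Blue 5, Teal 25.
At 36 seats: Gold 6, Blue 4, Teal 26.
Blue drops from 5 to 4.

Blue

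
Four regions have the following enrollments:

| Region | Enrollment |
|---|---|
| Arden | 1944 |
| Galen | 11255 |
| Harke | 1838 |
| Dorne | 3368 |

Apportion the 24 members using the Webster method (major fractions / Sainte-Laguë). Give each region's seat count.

Standard divisor 18405/24 ≈ 766.875; standard quotas: Arden 2.535, Galen 14.676, Harke 2.397, Dorne 4.392.
Rounding to the nearest integer gives Arden 3, Galen 15, Harke 2, Dorne 4 — total 24, matching the house size, so no adjustment is needed.

Arden: 3, Galen: 15, Harke: 2, Dorne: 4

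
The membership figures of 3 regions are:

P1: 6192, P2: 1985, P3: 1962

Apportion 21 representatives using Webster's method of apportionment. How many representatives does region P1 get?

13

Standard divisor 10139/21 ≈ 482.81; standard quotas: P1 12.825, P2 4.111, P3 4.064.
Rounding to the nearest integer gives P1 13, P2 4, P3 4 — total 21, matching the house size, so no adjustment is needed.
P1 receives 13.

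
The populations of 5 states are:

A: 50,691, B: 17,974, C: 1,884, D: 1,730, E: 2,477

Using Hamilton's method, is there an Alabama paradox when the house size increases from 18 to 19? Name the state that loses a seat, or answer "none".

At 18 seats: A 12, B 4, C 1, D 0, E 1.
At 19 seats: A 13, B 5, C 0, D 0, E 1.
C drops from 1 to 0.

C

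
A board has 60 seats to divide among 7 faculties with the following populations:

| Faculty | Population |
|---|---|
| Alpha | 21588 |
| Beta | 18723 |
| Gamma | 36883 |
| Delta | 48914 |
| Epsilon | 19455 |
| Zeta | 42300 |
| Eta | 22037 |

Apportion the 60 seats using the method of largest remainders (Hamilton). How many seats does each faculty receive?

Alpha 6, Beta 5, Gamma 11, Delta 14, Epsilon 6, Zeta 12, Eta 6

Total 209900; standard divisor 209900/60 ≈ 3498.333.
Standard quotas: Alpha 6.1709, Beta 5.3520, Gamma 10.5430, Delta 13.9821, Epsilon 5.5612, Zeta 12.0915, Eta 6.2993.
Lower quotas: Alpha 6, Beta 5, Gamma 10, Delta 13, Epsilon 5, Zeta 12, Eta 6 (sum 57, leaving 3 seats).
Remainders in descending order: Delta 0.9821, Epsilon 0.5612, Gamma 0.5430, Beta 0.3520, Eta 0.2993, Alpha 0.1709, Zeta 0.0915.
Largest remainders: Delta, Epsilon, Gamma receive the extra seats.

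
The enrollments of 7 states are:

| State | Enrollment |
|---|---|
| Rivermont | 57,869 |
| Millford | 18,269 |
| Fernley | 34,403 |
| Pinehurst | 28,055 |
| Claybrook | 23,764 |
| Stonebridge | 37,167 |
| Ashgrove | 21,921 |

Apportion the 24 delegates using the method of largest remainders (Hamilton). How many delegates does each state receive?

Rivermont 6, Millford 2, Fernley 4, Pinehurst 3, Claybrook 3, Stonebridge 4, Ashgrove 2

Standard divisor: 221448 ÷ 24 = 9227.
Standard quotas: Rivermont 6.2717, Millford 1.9800, Fernley 3.7285, Pinehurst 3.0405, Claybrook 2.5755, Stonebridge 4.0281, Ashgrove 2.3757.
Lower quotas: Rivermont 6, Millford 1, Fernley 3, Pinehurst 3, Claybrook 2, Stonebridge 4, Ashgrove 2 (sum 21, leaving 3 seats).
Remainders in descending order: Millford 0.9800, Fernley 0.7285, Claybrook 0.5755, Ashgrove 0.3757, Rivermont 0.2717, Pinehurst 0.0405, Stonebridge 0.0281.
Largest remainders: Millford, Fernley, Claybrook receive the extra seats.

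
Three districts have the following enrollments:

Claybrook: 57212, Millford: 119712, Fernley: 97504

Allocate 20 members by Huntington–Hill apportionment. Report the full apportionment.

With divisor 13569: modified quotas Claybrook 4.216, Millford 8.822, Fernley 7.186.
Geometric-mean thresholds: Claybrook √(4·5)=4.472, Millford √(8·9)=8.485, Fernley √(7·8)=7.483.
Each quota rounded against its threshold gives Claybrook 4, Millford 9, Fernley 7 (total 20).

Claybrook: 4; Millford: 9; Fernley: 7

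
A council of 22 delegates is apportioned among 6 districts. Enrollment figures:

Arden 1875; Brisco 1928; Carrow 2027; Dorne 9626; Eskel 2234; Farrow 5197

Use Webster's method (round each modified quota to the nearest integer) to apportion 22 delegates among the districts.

Standard divisor 22887/22 ≈ 1040.318; standard quotas: Arden 1.802, Brisco 1.853, Carrow 1.948, Dorne 9.253, Eskel 2.147, Farrow 4.996.
Rounding to the nearest integer gives Arden 2, Brisco 2, Carrow 2, Dorne 9, Eskel 2, Farrow 5 — total 22, matching the house size, so no adjustment is needed.

Arden 2; Brisco 2; Carrow 2; Dorne 9; Eskel 2; Farrow 5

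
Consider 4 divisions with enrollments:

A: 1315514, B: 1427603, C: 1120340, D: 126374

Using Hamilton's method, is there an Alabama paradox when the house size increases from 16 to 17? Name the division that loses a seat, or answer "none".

D

At 16 seats: A 5, B 6, C 4, D 1.
At 17 seats: A 6, B 6, C 5, D 0.
D drops from 1 to 0.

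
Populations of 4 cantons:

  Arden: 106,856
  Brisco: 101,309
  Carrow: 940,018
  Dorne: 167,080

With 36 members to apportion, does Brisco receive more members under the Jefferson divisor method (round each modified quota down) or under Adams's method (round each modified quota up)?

Jefferson: Arden 3, Brisco 2, Carrow 27, Dorne 4.
Adams: Arden 3, Brisco 3, Carrow 25, Dorne 5.
Brisco gets 2 under Jefferson and 3 under Adams.

Adams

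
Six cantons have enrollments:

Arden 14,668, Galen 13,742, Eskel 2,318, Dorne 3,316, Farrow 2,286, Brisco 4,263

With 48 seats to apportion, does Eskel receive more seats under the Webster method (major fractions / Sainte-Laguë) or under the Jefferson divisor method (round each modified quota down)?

Webster

Webster: Arden 17, Galen 16, Eskel 3, Dorne 4, Farrow 3, Brisco 5.
Jefferson: Arden 18, Galen 17, Eskel 2, Dorne 4, Farrow 2, Brisco 5.
Eskel gets 3 under Webster and 2 under Jefferson.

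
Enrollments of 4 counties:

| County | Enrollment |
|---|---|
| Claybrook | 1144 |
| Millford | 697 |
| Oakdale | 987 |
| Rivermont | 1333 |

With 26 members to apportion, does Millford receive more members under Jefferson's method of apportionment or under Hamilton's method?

Hamilton

Jefferson: Claybrook 7, Millford 4, Oakdale 6, Rivermont 9.
Hamilton: Claybrook 7, Millford 5, Oakdale 6, Rivermont 8.
Millford gets 4 under Jefferson and 5 under Hamilton.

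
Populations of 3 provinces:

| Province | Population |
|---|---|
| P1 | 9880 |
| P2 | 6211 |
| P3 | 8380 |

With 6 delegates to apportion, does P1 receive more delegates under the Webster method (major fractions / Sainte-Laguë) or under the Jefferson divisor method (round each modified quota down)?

Jefferson

Webster: P1 2, P2 2, P3 2.
Jefferson: P1 3, P2 1, P3 2.
P1 gets 2 under Webster and 3 under Jefferson.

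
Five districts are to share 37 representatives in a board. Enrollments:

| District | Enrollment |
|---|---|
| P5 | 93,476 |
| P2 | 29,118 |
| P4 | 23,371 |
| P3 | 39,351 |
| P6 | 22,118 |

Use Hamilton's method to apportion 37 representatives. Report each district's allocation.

P5 17, P2 5, P4 4, P3 7, P6 4

Total 207434; standard divisor 207434/37 ≈ 5606.324.
Standard quotas: P5 16.6733, P2 5.1938, P4 4.1687, P3 7.0190, P6 3.9452.
Lower quotas: P5 16, P2 5, P4 4, P3 7, P6 3 (sum 35, leaving 2 seats).
Remainders in descending order: P6 0.9452, P5 0.6733, P2 0.1938, P4 0.1687, P3 0.0190.
Largest remainders: P6, P5 receive the extra seats.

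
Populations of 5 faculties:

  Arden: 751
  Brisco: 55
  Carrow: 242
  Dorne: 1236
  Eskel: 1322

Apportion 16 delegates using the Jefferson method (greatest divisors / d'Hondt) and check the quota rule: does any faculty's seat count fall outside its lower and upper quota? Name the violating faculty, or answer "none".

none

Standard quotas: Arden 3.332, Brisco 0.244, Carrow 1.074, Dorne 5.484, Eskel 5.866.
Jefferson allocation: Arden 3, Brisco 0, Carrow 1, Dorne 6, Eskel 6.
Every allocation lies between the lower and upper quota.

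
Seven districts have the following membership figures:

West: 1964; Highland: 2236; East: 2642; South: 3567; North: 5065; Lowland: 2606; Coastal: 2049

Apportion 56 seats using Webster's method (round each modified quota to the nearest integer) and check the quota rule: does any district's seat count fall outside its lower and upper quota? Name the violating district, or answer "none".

none

Standard quotas: West 5.464, Highland 6.221, East 7.350, South 9.924, North 14.091, Lowland 7.250, Coastal 5.700.
Webster allocation: West 6, Highland 6, East 7, South 10, North 14, Lowland 7, Coastal 6.
Every allocation lies between the lower and upper quota.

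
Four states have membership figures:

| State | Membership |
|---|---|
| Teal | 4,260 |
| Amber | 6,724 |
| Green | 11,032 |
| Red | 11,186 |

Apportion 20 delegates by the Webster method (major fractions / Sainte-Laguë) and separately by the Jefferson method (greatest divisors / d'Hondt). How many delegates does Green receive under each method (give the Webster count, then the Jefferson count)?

Webster: Teal 3, Amber 4, Green 6, Red 7.
Jefferson: Teal 2, Amber 4, Green 7, Red 7.
Green gets 6 under Webster and 7 under Jefferson.

6 and 7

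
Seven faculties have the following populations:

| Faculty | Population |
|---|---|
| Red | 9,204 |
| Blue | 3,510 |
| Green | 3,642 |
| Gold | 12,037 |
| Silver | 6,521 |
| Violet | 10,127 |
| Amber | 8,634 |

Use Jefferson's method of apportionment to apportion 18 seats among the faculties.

Standard divisor 53675/18 ≈ 2981.944; standard quotas: Red 3.087, Blue 1.177, Green 1.221, Gold 4.037, Silver 2.187, Violet 3.396, Amber 2.895.
Rounding down gives 3, 1, 1, 4, 2, 3, 2 = 16 seats, so the divisor must be adjusted.
With modified divisor 2500: modified quotas Red 3.682, Blue 1.404, Green 1.457, Gold 4.815, Silver 2.608, Violet 4.051, Amber 3.454.
Rounding down: Red 3, Blue 1, Green 1, Gold 4, Silver 2, Violet 4, Amber 3 (total 18).

Red 3; Blue 1; Green 1; Gold 4; Silver 2; Violet 4; Amber 3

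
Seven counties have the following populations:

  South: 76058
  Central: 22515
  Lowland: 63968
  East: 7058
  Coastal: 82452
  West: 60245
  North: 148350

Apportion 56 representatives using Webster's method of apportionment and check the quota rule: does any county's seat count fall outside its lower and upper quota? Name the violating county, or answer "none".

Standard quotas: South 9.246, Central 2.737, Lowland 7.776, East 0.858, Coastal 10.024, West 7.324, North 18.035.
Webster allocation: South 9, Central 3, Lowland 8, East 1, Coastal 10, West 7, North 18.
Every allocation lies between the lower and upper quota.

none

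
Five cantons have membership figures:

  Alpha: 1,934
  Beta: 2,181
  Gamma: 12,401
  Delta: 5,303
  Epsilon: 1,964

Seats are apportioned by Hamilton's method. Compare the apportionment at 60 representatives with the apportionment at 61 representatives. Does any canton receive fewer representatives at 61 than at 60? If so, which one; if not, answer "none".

At 60 seats: Alpha 5, Beta 6, Gamma 31, Delta 13, Epsilon 5.
At 61 seats: Alpha 5, Beta 5, Gamma 32, Delta 14, Epsilon 5.
Beta drops from 6 to 5.

Beta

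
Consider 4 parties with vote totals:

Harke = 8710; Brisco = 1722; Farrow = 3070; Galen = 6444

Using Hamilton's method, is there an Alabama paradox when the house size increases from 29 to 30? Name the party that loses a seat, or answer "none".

Brisco

At 29 seats: Harke 13, Brisco 3, Farrow 4, Galen 9.
At 30 seats: Harke 13, Brisco 2, Farrow 5, Galen 10.
Brisco drops from 3 to 2.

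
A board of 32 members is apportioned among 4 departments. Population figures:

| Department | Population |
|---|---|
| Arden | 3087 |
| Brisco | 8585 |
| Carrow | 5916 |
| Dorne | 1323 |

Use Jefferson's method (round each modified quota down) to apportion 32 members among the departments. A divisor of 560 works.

With modified divisor 560: modified quotas Arden 5.513, Brisco 15.330, Carrow 10.564, Dorne 2.362.
Rounding down: Arden 5, Brisco 15, Carrow 10, Dorne 2 (total 32).

Arden: 5, Brisco: 15, Carrow: 10, Dorne: 2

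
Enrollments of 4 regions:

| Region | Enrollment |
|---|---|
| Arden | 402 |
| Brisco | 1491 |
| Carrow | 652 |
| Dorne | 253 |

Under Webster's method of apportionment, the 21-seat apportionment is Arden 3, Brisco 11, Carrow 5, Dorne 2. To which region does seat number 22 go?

Priority for the next seat is population ÷ (current seats + 0.5).
Priorities: Arden 114.857, Brisco 129.652, Carrow 118.545, Dorne 101.200.
Highest priority: Brisco.

Brisco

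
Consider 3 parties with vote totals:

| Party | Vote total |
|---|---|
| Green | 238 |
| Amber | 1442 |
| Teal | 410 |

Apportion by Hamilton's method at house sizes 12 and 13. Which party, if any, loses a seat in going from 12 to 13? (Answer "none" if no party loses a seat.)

Green

At 12 seats: Green 2, Amber 8, Teal 2.
At 13 seats: Green 1, Amber 9, Teal 3.
Green drops from 2 to 1.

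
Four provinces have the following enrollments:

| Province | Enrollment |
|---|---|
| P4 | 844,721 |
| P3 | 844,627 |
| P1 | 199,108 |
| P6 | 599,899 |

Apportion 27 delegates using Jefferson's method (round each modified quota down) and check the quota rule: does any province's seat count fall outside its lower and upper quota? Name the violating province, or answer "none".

Standard quotas: P4 9.166, P3 9.165, P1 2.160, P6 6.509.
Jefferson allocation: P4 9, P3 9, P1 2, P6 7.
Every allocation lies between the lower and upper quota.

none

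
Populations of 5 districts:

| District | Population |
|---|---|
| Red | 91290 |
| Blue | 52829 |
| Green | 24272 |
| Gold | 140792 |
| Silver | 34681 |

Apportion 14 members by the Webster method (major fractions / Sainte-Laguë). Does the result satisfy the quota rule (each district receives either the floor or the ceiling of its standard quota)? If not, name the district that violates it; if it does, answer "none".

none

Standard quotas: Red 3.717, Blue 2.151, Green 0.988, Gold 5.732, Silver 1.412.
Webster allocation: Red 4, Blue 2, Green 1, Gold 6, Silver 1.
Every allocation lies between the lower and upper quota.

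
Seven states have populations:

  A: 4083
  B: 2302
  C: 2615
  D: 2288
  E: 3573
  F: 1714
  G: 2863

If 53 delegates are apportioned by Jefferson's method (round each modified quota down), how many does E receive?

10

Standard divisor 19438/53 ≈ 366.755; standard quotas: A 11.133, B 6.277, C 7.130, D 6.239, E 9.742, F 4.673, G 7.806.
Rounding down gives 11, 6, 7, 6, 9, 4, 7 = 50 seats, so the divisor must be adjusted.
With modified divisor 341.01: modified quotas A 11.973, B 6.751, C 7.668, D 6.709, E 10.478, F 5.026, G 8.396.
Rounding down: A 11, B 6, C 7, D 6, E 10, F 5, G 8 (total 53).
E receives 10.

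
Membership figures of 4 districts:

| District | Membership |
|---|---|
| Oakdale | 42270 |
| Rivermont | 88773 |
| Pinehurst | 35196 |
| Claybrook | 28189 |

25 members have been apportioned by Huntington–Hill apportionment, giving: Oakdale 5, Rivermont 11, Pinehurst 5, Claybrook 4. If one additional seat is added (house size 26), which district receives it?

Priority for the next seat is population ÷ (√(s·(s+1))).
Priorities: Oakdale 7717.411, Rivermont 7726.698, Pinehurst 6425.881, Claybrook 6303.252.
Highest priority: Rivermont.

Rivermont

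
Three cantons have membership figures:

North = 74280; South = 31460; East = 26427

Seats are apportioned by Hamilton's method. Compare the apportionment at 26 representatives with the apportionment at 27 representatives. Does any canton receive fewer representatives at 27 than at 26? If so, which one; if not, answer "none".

none

At 26 seats: North 15, South 6, East 5.
At 27 seats: North 15, South 7, East 5.
No canton's allocation decreased.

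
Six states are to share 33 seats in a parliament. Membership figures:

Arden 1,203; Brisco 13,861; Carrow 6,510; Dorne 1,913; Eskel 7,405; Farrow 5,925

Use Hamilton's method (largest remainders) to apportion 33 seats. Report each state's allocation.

Arden=1; Brisco=12; Carrow=6; Dorne=2; Eskel=7; Farrow=5

The standard divisor is 36817/33 ≈ 1115.667.
Standard quotas: Arden 1.0783, Brisco 12.4240, Carrow 5.8351, Dorne 1.7147, Eskel 6.6373, Farrow 5.3107.
Lower quotas: Arden 1, Brisco 12, Carrow 5, Dorne 1, Eskel 6, Farrow 5 (sum 30, leaving 3 seats).
Remainders in descending order: Carrow 0.8351, Dorne 0.7147, Eskel 0.6373, Brisco 0.4240, Farrow 0.3107, Arden 0.0783.
The surplus seats go to Carrow, Dorne, Eskel.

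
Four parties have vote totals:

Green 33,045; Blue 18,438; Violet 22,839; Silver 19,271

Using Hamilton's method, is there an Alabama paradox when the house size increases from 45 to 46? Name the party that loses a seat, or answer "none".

At 45 seats: Green 16, Blue 9, Violet 11, Silver 9.
At 46 seats: Green 16, Blue 9, Violet 11, Silver 10.
No party's allocation decreased.

none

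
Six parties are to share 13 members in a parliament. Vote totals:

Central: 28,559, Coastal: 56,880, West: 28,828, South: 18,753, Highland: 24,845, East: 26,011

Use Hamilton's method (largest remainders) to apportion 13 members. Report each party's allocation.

Total 183876; standard divisor 183876/13 ≈ 14144.308.
Standard quotas: Central 2.0191, Coastal 4.0214, West 2.0381, South 1.3258, Highland 1.7565, East 1.8390.
Lower quotas: Central 2, Coastal 4, West 2, South 1, Highland 1, East 1 (sum 11, leaving 2 seats).
Remainders in descending order: East 0.8390, Highland 0.7565, South 0.3258, West 0.0381, Coastal 0.0214, Central 0.0191.
The surplus seats go to East, Highland.

Central 2, Coastal 4, West 2, South 1, Highland 2, East 2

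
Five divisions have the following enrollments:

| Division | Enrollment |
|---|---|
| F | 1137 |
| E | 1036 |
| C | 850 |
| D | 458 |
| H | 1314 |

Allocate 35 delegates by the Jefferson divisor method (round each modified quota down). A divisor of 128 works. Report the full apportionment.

F=8; E=8; C=6; D=3; H=10

With modified divisor 128: modified quotas F 8.883, E 8.094, C 6.641, D 3.578, H 10.266.
Rounding down: F 8, E 8, C 6, D 3, H 10 (total 35).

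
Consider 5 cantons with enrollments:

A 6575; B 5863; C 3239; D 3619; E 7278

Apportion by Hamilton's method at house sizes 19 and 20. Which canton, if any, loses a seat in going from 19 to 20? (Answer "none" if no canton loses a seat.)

At 19 seats: A 5, B 4, C 2, D 3, E 5.
At 20 seats: A 5, B 4, C 2, D 3, E 6.
No canton's allocation decreased.

none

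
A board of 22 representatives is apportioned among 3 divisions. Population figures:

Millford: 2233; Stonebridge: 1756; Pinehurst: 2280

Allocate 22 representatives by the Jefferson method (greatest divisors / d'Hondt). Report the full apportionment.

Millford 8; Stonebridge 6; Pinehurst 8

Standard divisor 6269/22 ≈ 284.955; standard quotas: Millford 7.836, Stonebridge 6.162, Pinehurst 8.001.
Rounding down gives 7, 6, 8 = 21 seats, so the divisor must be adjusted.
With modified divisor 270: modified quotas Millford 8.270, Stonebridge 6.504, Pinehurst 8.444.
Rounding down: Millford 8, Stonebridge 6, Pinehurst 8 (total 22).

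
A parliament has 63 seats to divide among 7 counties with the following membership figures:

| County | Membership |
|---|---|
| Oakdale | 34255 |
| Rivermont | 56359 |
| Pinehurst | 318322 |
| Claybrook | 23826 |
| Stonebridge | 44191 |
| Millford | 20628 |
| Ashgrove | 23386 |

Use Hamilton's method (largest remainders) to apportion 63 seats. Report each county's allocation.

Oakdale: 4, Rivermont: 7, Pinehurst: 38, Claybrook: 3, Stonebridge: 5, Millford: 3, Ashgrove: 3

The standard divisor is 520967/63 ≈ 8269.317.
Standard quotas: Oakdale 4.1424, Rivermont 6.8154, Pinehurst 38.4943, Claybrook 2.8813, Stonebridge 5.3440, Millford 2.4945, Ashgrove 2.8280.
Lower quotas: Oakdale 4, Rivermont 6, Pinehurst 38, Claybrook 2, Stonebridge 5, Millford 2, Ashgrove 2 (sum 59, leaving 4 seats).
Remainders in descending order: Claybrook 0.8813, Ashgrove 0.8280, Rivermont 0.8154, Millford 0.4945, Pinehurst 0.4943, Stonebridge 0.3440, Oakdale 0.1424.
Largest remainders: Claybrook, Ashgrove, Rivermont, Millford receive the extra seats.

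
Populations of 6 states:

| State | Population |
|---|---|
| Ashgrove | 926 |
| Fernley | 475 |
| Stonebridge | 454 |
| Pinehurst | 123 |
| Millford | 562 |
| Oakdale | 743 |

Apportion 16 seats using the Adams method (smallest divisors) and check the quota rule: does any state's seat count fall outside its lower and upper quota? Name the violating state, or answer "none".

Standard quotas: Ashgrove 4.513, Fernley 2.315, Stonebridge 2.213, Pinehurst 0.599, Millford 2.739, Oakdale 3.621.
Adams allocation: Ashgrove 4, Fernley 2, Stonebridge 2, Pinehurst 1, Millford 3, Oakdale 4.
Every allocation lies between the lower and upper quota.

none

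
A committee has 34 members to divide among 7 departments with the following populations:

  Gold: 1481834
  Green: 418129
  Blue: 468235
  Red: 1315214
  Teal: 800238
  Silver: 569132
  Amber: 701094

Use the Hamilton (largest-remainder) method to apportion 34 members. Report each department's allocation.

Gold 9; Green 2; Blue 3; Red 8; Teal 5; Silver 3; Amber 4

Standard divisor: 5753876 ÷ 34 ≈ 169231.647.
Standard quotas: Gold 8.7562, Green 2.4707, Blue 2.7668, Red 7.7717, Teal 4.7287, Silver 3.3630, Amber 4.1428.
Lower quotas: Gold 8, Green 2, Blue 2, Red 7, Teal 4, Silver 3, Amber 4 (sum 30, leaving 4 seats).
Remainders in descending order: Red 0.7717, Blue 0.7668, Gold 0.7562, Teal 0.7287, Green 0.4707, Silver 0.3630, Amber 0.1428.
Largest remainders: Red, Blue, Gold, Teal receive the extra seats.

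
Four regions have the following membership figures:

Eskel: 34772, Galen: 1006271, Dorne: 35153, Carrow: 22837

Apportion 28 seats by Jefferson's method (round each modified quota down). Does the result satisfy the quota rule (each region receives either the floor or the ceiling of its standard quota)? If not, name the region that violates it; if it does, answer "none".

Standard quotas: Eskel 0.886, Galen 25.637, Dorne 0.896, Carrow 0.582.
Jefferson allocation: Eskel 0, Galen 28, Dorne 0, Carrow 0.
Galen has quota 25.637 (lower 25, upper 26) but receives 28 — outside the quota interval.

Galen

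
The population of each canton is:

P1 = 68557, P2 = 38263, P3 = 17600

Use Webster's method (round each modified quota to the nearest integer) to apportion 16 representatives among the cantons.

P1: 9; P2: 5; P3: 2

Standard divisor 124420/16 ≈ 7776.25; standard quotas: P1 8.816, P2 4.920, P3 2.263.
Rounding to the nearest integer gives P1 9, P2 5, P3 2 — total 16, matching the house size, so no adjustment is needed.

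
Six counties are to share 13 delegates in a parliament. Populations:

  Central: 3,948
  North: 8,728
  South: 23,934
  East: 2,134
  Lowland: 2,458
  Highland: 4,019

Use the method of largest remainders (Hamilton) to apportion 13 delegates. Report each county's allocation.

Standard divisor: 45221 ÷ 13 ≈ 3478.538.
Standard quotas: Central 1.1350, North 2.5091, South 6.8805, East 0.6135, Lowland 0.7066, Highland 1.1554.
Lower quotas: Central 1, North 2, South 6, East 0, Lowland 0, Highland 1 (sum 10, leaving 3 seats).
Remainders in descending order: South 0.8805, Lowland 0.7066, East 0.6135, North 0.5091, Highland 0.1554, Central 0.1350.
The surplus seats go to South, Lowland, East.

Central=1, North=2, South=7, East=1, Lowland=1, Highland=1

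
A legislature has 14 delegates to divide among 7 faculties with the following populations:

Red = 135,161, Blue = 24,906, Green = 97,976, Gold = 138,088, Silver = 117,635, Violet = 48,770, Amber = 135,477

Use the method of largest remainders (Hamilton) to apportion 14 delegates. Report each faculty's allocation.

Red 3, Blue 0, Green 2, Gold 3, Silver 2, Violet 1, Amber 3

The standard divisor is 698013/14 ≈ 49858.071.
Standard quotas: Red 2.7109, Blue 0.4995, Green 1.9651, Gold 2.7696, Silver 2.3594, Violet 0.9782, Amber 2.7173.
Lower quotas: Red 2, Blue 0, Green 1, Gold 2, Silver 2, Violet 0, Amber 2 (sum 9, leaving 5 seats).
Remainders in descending order: Violet 0.9782, Green 0.9651, Gold 0.7696, Amber 0.7173, Red 0.7109, Blue 0.4995, Silver 0.3594.
The surplus seats go to Violet, Green, Gold, Amber, Red.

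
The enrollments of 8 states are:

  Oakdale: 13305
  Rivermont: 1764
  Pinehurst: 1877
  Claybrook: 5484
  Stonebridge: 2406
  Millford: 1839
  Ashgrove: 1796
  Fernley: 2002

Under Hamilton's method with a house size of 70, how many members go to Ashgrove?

4

Standard divisor: 30473 ÷ 70 ≈ 435.329.
Standard quotas: Oakdale 30.5631, Rivermont 4.0521, Pinehurst 4.3117, Claybrook 12.5974, Stonebridge 5.5269, Millford 4.2244, Ashgrove 4.1256, Fernley 4.5988.
Lower quotas: Oakdale 30, Rivermont 4, Pinehurst 4, Claybrook 12, Stonebridge 5, Millford 4, Ashgrove 4, Fernley 4 (sum 67, leaving 3 seats).
Remainders in descending order: Fernley 0.5988, Claybrook 0.5974, Oakdale 0.5631, Stonebridge 0.5269, Pinehurst 0.3117, Millford 0.2244, Ashgrove 0.1256, Rivermont 0.0521.
Largest remainders: Fernley, Claybrook, Oakdale receive the extra seats.
Ashgrove receives 4.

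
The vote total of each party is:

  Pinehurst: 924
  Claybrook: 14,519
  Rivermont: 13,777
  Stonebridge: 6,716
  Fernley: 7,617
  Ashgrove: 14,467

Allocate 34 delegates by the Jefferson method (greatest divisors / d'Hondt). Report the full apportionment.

Standard divisor 58020/34 ≈ 1706.471; standard quotas: Pinehurst 0.541, Claybrook 8.508, Rivermont 8.073, Stonebridge 3.936, Fernley 4.464, Ashgrove 8.478.
Rounding down gives 0, 8, 8, 3, 4, 8 = 31 seats, so the divisor must be adjusted.
With modified divisor 1600: modified quotas Pinehurst 0.578, Claybrook 9.074, Rivermont 8.611, Stonebridge 4.197, Fernley 4.761, Ashgrove 9.042.
Rounding down: Pinehurst 0, Claybrook 9, Rivermont 8, Stonebridge 4, Fernley 4, Ashgrove 9 (total 34).

Pinehurst 0, Claybrook 9, Rivermont 8, Stonebridge 4, Fernley 4, Ashgrove 9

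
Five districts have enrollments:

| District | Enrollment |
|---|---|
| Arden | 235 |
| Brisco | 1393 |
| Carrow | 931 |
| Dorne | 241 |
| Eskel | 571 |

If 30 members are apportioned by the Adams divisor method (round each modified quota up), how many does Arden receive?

Standard divisor 3371/30 ≈ 112.367; standard quotas: Arden 2.091, Brisco 12.397, Carrow 8.285, Dorne 2.145, Eskel 5.082.
Rounding up gives 3, 13, 9, 3, 6 = 34 seats, so the divisor must be adjusted.
With modified divisor 119: modified quotas Arden 1.975, Brisco 11.706, Carrow 7.824, Dorne 2.025, Eskel 4.798.
Rounding up: Arden 2, Brisco 12, Carrow 8, Dorne 3, Eskel 5 (total 30).
Arden receives 2.

2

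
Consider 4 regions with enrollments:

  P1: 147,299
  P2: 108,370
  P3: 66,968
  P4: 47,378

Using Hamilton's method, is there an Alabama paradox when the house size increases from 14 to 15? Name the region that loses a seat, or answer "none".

At 14 seats: P1 6, P2 4, P3 2, P4 2.
At 15 seats: P1 6, P2 4, P3 3, P4 2.
No region's allocation decreased.

none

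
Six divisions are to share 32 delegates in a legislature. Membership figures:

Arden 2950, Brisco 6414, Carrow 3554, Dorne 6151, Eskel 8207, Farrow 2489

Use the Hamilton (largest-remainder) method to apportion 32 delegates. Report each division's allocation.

Arden=3; Brisco=7; Carrow=4; Dorne=6; Eskel=9; Farrow=3

Standard divisor: 29765 ÷ 32 ≈ 930.156.
Standard quotas: Arden 3.1715, Brisco 6.8956, Carrow 3.8209, Dorne 6.6129, Eskel 8.8232, Farrow 2.6759.
Lower quotas: Arden 3, Brisco 6, Carrow 3, Dorne 6, Eskel 8, Farrow 2 (sum 28, leaving 4 seats).
Remainders in descending order: Brisco 0.8956, Eskel 0.8232, Carrow 0.8209, Farrow 0.6759, Dorne 0.6129, Arden 0.1715.
The surplus seats go to Brisco, Eskel, Carrow, Farrow.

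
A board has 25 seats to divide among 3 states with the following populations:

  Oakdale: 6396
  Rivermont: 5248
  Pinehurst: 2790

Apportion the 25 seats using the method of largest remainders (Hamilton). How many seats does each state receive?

Total 14434; standard divisor 14434/25 ≈ 577.36.
Standard quotas: Oakdale 11.0780, Rivermont 9.0896, Pinehurst 4.8323.
Lower quotas: Oakdale 11, Rivermont 9, Pinehurst 4 (sum 24, leaving 1 seat).
Remainders in descending order: Pinehurst 0.8323, Rivermont 0.0896, Oakdale 0.0780.
The surplus seat goes to Pinehurst.

Oakdale 11, Rivermont 9, Pinehurst 5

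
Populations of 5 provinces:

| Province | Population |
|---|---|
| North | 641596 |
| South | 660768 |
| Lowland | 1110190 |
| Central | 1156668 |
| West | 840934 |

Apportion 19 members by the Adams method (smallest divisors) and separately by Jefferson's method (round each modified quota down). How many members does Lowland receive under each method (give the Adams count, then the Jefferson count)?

4 and 5

Adams: North 3, South 3, Lowland 4, Central 5, West 4.
Jefferson: North 3, South 3, Lowland 5, Central 5, West 3.
Lowland gets 4 under Adams and 5 under Jefferson.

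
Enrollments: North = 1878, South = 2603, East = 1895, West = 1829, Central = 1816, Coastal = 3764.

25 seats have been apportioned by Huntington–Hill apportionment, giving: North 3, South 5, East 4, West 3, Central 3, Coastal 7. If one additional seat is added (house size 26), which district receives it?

Priority for the next seat is population ÷ (√(s·(s+1))).
Priorities: North 542.132, South 475.241, East 423.735, West 527.987, Central 524.234, Coastal 502.986.
Highest priority: North.

North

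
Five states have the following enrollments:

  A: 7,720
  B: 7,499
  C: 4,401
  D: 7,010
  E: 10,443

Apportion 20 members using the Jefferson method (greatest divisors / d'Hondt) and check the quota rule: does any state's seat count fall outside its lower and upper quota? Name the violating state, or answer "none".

none

Standard quotas: A 4.165, B 4.046, C 2.374, D 3.782, E 5.634.
Jefferson allocation: A 4, B 4, C 2, D 4, E 6.
Every allocation lies between the lower and upper quota.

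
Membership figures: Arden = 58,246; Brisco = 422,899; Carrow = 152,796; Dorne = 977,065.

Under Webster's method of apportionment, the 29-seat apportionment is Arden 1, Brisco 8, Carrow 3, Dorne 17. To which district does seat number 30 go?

Dorne

Priority for the next seat is population ÷ (current seats + 0.5).
Priorities: Arden 38830.667, Brisco 49752.824, Carrow 43656.000, Dorne 55832.286.
Highest priority: Dorne.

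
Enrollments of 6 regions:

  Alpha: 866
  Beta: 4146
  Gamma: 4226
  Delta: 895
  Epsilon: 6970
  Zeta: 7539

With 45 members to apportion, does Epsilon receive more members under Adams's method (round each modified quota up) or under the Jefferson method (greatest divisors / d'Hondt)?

Jefferson

Adams: Alpha 2, Beta 8, Gamma 8, Delta 2, Epsilon 12, Zeta 13.
Jefferson: Alpha 1, Beta 8, Gamma 8, Delta 1, Epsilon 13, Zeta 14.
Epsilon gets 12 under Adams and 13 under Jefferson.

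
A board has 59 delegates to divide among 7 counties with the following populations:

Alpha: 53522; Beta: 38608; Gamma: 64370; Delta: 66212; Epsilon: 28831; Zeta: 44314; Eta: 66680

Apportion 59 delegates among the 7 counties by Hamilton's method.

Alpha: 9; Beta: 6; Gamma: 10; Delta: 11; Epsilon: 5; Zeta: 7; Eta: 11

Standard divisor: 362537 ÷ 59 ≈ 6144.695.
Standard quotas: Alpha 8.7103, Beta 6.2831, Gamma 10.4757, Delta 10.7755, Epsilon 4.6920, Zeta 7.2117, Eta 10.8516.
Lower quotas: Alpha 8, Beta 6, Gamma 10, Delta 10, Epsilon 4, Zeta 7, Eta 10 (sum 55, leaving 4 seats).
Remainders in descending order: Eta 0.8516, Delta 0.7755, Alpha 0.7103, Epsilon 0.6920, Gamma 0.4757, Beta 0.2831, Zeta 0.2117.
Largest remainders: Eta, Delta, Alpha, Epsilon receive the extra seats.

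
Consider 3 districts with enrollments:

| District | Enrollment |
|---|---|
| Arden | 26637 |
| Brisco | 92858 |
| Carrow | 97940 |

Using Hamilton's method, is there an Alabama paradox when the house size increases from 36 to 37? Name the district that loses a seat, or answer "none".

At 36 seats: Arden 5, Brisco 15, Carrow 16.
At 37 seats: Arden 4, Brisco 16, Carrow 17.
Arden drops from 5 to 4.

Arden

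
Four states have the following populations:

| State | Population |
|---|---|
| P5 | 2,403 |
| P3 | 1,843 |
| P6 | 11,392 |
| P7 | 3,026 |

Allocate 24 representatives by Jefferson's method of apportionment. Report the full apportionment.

Standard divisor 18664/24 ≈ 777.667; standard quotas: P5 3.090, P3 2.370, P6 14.649, P7 3.891.
Rounding down gives 3, 2, 14, 3 = 22 seats, so the divisor must be adjusted.
With modified divisor 730: modified quotas P5 3.292, P3 2.525, P6 15.605, P7 4.145.
Rounding down: P5 3, P3 2, P6 15, P7 4 (total 24).

P5=3, P3=2, P6=15, P7=4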